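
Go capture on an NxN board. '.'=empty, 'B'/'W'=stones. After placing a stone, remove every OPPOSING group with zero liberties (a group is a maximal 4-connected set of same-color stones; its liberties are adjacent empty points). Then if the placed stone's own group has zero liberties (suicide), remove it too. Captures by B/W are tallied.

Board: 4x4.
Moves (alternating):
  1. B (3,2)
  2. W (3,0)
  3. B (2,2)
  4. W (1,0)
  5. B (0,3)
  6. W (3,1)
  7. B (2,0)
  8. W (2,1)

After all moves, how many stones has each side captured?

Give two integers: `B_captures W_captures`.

Answer: 0 1

Derivation:
Move 1: B@(3,2) -> caps B=0 W=0
Move 2: W@(3,0) -> caps B=0 W=0
Move 3: B@(2,2) -> caps B=0 W=0
Move 4: W@(1,0) -> caps B=0 W=0
Move 5: B@(0,3) -> caps B=0 W=0
Move 6: W@(3,1) -> caps B=0 W=0
Move 7: B@(2,0) -> caps B=0 W=0
Move 8: W@(2,1) -> caps B=0 W=1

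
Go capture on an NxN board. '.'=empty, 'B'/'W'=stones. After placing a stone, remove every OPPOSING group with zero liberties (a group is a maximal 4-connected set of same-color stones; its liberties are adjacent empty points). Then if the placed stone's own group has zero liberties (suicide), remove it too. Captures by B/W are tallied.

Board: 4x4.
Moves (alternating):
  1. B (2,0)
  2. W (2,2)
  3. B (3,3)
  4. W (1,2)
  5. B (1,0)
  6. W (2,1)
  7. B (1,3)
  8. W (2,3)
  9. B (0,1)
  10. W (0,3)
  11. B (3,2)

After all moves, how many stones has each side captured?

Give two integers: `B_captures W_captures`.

Answer: 0 1

Derivation:
Move 1: B@(2,0) -> caps B=0 W=0
Move 2: W@(2,2) -> caps B=0 W=0
Move 3: B@(3,3) -> caps B=0 W=0
Move 4: W@(1,2) -> caps B=0 W=0
Move 5: B@(1,0) -> caps B=0 W=0
Move 6: W@(2,1) -> caps B=0 W=0
Move 7: B@(1,3) -> caps B=0 W=0
Move 8: W@(2,3) -> caps B=0 W=0
Move 9: B@(0,1) -> caps B=0 W=0
Move 10: W@(0,3) -> caps B=0 W=1
Move 11: B@(3,2) -> caps B=0 W=1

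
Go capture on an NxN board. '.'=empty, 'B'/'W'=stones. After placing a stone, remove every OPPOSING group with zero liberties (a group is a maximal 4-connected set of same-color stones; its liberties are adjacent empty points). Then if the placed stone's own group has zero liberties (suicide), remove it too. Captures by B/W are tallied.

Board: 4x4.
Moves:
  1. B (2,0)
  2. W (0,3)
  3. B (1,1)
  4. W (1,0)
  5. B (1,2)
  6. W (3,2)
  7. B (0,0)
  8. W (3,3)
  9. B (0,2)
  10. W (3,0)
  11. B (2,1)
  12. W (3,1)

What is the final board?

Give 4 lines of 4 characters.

Answer: B.BW
.BB.
BB..
WWWW

Derivation:
Move 1: B@(2,0) -> caps B=0 W=0
Move 2: W@(0,3) -> caps B=0 W=0
Move 3: B@(1,1) -> caps B=0 W=0
Move 4: W@(1,0) -> caps B=0 W=0
Move 5: B@(1,2) -> caps B=0 W=0
Move 6: W@(3,2) -> caps B=0 W=0
Move 7: B@(0,0) -> caps B=1 W=0
Move 8: W@(3,3) -> caps B=1 W=0
Move 9: B@(0,2) -> caps B=1 W=0
Move 10: W@(3,0) -> caps B=1 W=0
Move 11: B@(2,1) -> caps B=1 W=0
Move 12: W@(3,1) -> caps B=1 W=0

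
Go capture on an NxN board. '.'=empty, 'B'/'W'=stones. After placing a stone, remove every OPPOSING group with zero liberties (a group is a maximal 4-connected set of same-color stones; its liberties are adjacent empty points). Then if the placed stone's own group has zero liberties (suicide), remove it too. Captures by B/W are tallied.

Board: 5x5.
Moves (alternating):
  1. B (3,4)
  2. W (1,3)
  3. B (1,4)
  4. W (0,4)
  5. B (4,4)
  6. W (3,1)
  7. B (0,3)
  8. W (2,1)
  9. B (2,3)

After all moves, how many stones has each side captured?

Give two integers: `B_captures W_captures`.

Move 1: B@(3,4) -> caps B=0 W=0
Move 2: W@(1,3) -> caps B=0 W=0
Move 3: B@(1,4) -> caps B=0 W=0
Move 4: W@(0,4) -> caps B=0 W=0
Move 5: B@(4,4) -> caps B=0 W=0
Move 6: W@(3,1) -> caps B=0 W=0
Move 7: B@(0,3) -> caps B=1 W=0
Move 8: W@(2,1) -> caps B=1 W=0
Move 9: B@(2,3) -> caps B=1 W=0

Answer: 1 0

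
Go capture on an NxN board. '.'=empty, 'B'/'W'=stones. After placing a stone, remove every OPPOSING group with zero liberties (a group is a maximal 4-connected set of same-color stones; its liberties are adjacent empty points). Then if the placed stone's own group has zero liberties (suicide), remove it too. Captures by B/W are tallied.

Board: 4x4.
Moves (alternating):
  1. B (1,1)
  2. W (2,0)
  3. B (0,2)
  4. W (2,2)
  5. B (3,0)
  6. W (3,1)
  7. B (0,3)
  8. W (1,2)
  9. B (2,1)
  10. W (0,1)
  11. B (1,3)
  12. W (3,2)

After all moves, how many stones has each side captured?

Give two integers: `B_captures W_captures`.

Answer: 0 1

Derivation:
Move 1: B@(1,1) -> caps B=0 W=0
Move 2: W@(2,0) -> caps B=0 W=0
Move 3: B@(0,2) -> caps B=0 W=0
Move 4: W@(2,2) -> caps B=0 W=0
Move 5: B@(3,0) -> caps B=0 W=0
Move 6: W@(3,1) -> caps B=0 W=1
Move 7: B@(0,3) -> caps B=0 W=1
Move 8: W@(1,2) -> caps B=0 W=1
Move 9: B@(2,1) -> caps B=0 W=1
Move 10: W@(0,1) -> caps B=0 W=1
Move 11: B@(1,3) -> caps B=0 W=1
Move 12: W@(3,2) -> caps B=0 W=1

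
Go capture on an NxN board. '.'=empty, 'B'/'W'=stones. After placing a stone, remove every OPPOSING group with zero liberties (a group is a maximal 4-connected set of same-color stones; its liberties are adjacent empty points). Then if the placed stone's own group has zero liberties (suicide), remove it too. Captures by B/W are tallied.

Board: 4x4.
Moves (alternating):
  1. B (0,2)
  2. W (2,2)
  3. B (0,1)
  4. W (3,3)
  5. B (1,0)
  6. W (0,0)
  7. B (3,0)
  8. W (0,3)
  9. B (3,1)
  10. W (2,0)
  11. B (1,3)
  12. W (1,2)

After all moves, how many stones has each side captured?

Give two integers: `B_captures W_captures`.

Answer: 1 0

Derivation:
Move 1: B@(0,2) -> caps B=0 W=0
Move 2: W@(2,2) -> caps B=0 W=0
Move 3: B@(0,1) -> caps B=0 W=0
Move 4: W@(3,3) -> caps B=0 W=0
Move 5: B@(1,0) -> caps B=0 W=0
Move 6: W@(0,0) -> caps B=0 W=0
Move 7: B@(3,0) -> caps B=0 W=0
Move 8: W@(0,3) -> caps B=0 W=0
Move 9: B@(3,1) -> caps B=0 W=0
Move 10: W@(2,0) -> caps B=0 W=0
Move 11: B@(1,3) -> caps B=1 W=0
Move 12: W@(1,2) -> caps B=1 W=0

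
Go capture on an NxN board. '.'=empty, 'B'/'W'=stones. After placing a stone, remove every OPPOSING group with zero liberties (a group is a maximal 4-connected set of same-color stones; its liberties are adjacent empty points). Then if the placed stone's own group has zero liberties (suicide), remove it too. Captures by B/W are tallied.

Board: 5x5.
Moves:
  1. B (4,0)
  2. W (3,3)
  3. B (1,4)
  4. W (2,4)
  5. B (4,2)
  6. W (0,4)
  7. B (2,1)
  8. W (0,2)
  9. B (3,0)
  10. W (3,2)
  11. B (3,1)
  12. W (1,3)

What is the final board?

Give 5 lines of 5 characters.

Move 1: B@(4,0) -> caps B=0 W=0
Move 2: W@(3,3) -> caps B=0 W=0
Move 3: B@(1,4) -> caps B=0 W=0
Move 4: W@(2,4) -> caps B=0 W=0
Move 5: B@(4,2) -> caps B=0 W=0
Move 6: W@(0,4) -> caps B=0 W=0
Move 7: B@(2,1) -> caps B=0 W=0
Move 8: W@(0,2) -> caps B=0 W=0
Move 9: B@(3,0) -> caps B=0 W=0
Move 10: W@(3,2) -> caps B=0 W=0
Move 11: B@(3,1) -> caps B=0 W=0
Move 12: W@(1,3) -> caps B=0 W=1

Answer: ..W.W
...W.
.B..W
BBWW.
B.B..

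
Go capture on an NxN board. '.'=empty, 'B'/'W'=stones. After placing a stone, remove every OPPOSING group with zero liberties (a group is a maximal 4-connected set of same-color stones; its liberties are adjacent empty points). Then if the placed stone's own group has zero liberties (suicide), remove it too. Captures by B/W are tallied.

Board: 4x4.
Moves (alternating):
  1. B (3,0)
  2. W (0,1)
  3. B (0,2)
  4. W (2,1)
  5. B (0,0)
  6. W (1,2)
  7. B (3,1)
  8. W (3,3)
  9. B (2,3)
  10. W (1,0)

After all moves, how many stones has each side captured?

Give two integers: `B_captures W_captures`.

Move 1: B@(3,0) -> caps B=0 W=0
Move 2: W@(0,1) -> caps B=0 W=0
Move 3: B@(0,2) -> caps B=0 W=0
Move 4: W@(2,1) -> caps B=0 W=0
Move 5: B@(0,0) -> caps B=0 W=0
Move 6: W@(1,2) -> caps B=0 W=0
Move 7: B@(3,1) -> caps B=0 W=0
Move 8: W@(3,3) -> caps B=0 W=0
Move 9: B@(2,3) -> caps B=0 W=0
Move 10: W@(1,0) -> caps B=0 W=1

Answer: 0 1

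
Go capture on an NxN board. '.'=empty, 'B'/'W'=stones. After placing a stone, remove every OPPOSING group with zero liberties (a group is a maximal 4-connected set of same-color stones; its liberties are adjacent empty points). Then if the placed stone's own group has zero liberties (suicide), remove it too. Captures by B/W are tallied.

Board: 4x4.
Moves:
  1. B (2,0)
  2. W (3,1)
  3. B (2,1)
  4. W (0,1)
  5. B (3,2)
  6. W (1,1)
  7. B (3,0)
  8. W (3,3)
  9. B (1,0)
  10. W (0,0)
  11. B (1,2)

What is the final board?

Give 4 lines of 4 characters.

Answer: WW..
BWB.
BB..
B.BW

Derivation:
Move 1: B@(2,0) -> caps B=0 W=0
Move 2: W@(3,1) -> caps B=0 W=0
Move 3: B@(2,1) -> caps B=0 W=0
Move 4: W@(0,1) -> caps B=0 W=0
Move 5: B@(3,2) -> caps B=0 W=0
Move 6: W@(1,1) -> caps B=0 W=0
Move 7: B@(3,0) -> caps B=1 W=0
Move 8: W@(3,3) -> caps B=1 W=0
Move 9: B@(1,0) -> caps B=1 W=0
Move 10: W@(0,0) -> caps B=1 W=0
Move 11: B@(1,2) -> caps B=1 W=0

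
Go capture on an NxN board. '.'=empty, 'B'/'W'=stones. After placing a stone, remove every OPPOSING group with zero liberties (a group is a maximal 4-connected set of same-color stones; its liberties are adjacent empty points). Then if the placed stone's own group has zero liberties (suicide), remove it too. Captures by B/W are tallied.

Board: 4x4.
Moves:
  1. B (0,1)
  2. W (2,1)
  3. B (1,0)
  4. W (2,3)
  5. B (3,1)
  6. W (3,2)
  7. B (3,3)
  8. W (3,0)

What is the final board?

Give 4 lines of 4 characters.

Answer: .B..
B...
.W.W
W.W.

Derivation:
Move 1: B@(0,1) -> caps B=0 W=0
Move 2: W@(2,1) -> caps B=0 W=0
Move 3: B@(1,0) -> caps B=0 W=0
Move 4: W@(2,3) -> caps B=0 W=0
Move 5: B@(3,1) -> caps B=0 W=0
Move 6: W@(3,2) -> caps B=0 W=0
Move 7: B@(3,3) -> caps B=0 W=0
Move 8: W@(3,0) -> caps B=0 W=1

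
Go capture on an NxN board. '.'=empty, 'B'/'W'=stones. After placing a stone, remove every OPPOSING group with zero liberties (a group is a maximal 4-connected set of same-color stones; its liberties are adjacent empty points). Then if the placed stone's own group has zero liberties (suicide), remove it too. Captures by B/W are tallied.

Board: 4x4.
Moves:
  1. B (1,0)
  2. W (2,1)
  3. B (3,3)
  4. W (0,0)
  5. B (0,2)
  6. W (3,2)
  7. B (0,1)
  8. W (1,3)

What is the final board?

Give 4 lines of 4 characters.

Answer: .BB.
B..W
.W..
..WB

Derivation:
Move 1: B@(1,0) -> caps B=0 W=0
Move 2: W@(2,1) -> caps B=0 W=0
Move 3: B@(3,3) -> caps B=0 W=0
Move 4: W@(0,0) -> caps B=0 W=0
Move 5: B@(0,2) -> caps B=0 W=0
Move 6: W@(3,2) -> caps B=0 W=0
Move 7: B@(0,1) -> caps B=1 W=0
Move 8: W@(1,3) -> caps B=1 W=0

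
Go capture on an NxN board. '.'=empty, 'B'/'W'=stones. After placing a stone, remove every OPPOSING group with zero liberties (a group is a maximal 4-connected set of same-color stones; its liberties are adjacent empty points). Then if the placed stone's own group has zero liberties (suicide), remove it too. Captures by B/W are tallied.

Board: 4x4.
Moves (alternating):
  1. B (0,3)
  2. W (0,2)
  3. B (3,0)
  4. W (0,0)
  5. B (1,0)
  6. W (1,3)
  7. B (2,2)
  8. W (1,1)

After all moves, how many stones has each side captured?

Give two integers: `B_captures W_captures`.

Move 1: B@(0,3) -> caps B=0 W=0
Move 2: W@(0,2) -> caps B=0 W=0
Move 3: B@(3,0) -> caps B=0 W=0
Move 4: W@(0,0) -> caps B=0 W=0
Move 5: B@(1,0) -> caps B=0 W=0
Move 6: W@(1,3) -> caps B=0 W=1
Move 7: B@(2,2) -> caps B=0 W=1
Move 8: W@(1,1) -> caps B=0 W=1

Answer: 0 1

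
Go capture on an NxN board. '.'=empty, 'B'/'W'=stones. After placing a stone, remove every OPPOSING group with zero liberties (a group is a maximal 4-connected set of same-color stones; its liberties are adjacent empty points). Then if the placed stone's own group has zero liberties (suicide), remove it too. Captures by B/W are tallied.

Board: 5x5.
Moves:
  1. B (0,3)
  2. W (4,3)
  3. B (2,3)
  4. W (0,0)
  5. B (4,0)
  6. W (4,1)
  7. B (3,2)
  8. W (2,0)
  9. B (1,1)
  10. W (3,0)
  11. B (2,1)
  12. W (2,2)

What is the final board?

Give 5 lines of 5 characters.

Answer: W..B.
.B...
WBWB.
W.B..
.W.W.

Derivation:
Move 1: B@(0,3) -> caps B=0 W=0
Move 2: W@(4,3) -> caps B=0 W=0
Move 3: B@(2,3) -> caps B=0 W=0
Move 4: W@(0,0) -> caps B=0 W=0
Move 5: B@(4,0) -> caps B=0 W=0
Move 6: W@(4,1) -> caps B=0 W=0
Move 7: B@(3,2) -> caps B=0 W=0
Move 8: W@(2,0) -> caps B=0 W=0
Move 9: B@(1,1) -> caps B=0 W=0
Move 10: W@(3,0) -> caps B=0 W=1
Move 11: B@(2,1) -> caps B=0 W=1
Move 12: W@(2,2) -> caps B=0 W=1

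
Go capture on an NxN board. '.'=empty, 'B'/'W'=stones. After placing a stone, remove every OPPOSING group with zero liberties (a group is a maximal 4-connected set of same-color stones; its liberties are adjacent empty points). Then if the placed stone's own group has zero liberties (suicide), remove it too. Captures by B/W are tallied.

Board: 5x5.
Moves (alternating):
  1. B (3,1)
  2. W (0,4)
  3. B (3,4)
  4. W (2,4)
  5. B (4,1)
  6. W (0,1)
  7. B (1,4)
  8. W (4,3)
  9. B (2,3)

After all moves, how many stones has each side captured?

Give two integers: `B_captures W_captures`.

Move 1: B@(3,1) -> caps B=0 W=0
Move 2: W@(0,4) -> caps B=0 W=0
Move 3: B@(3,4) -> caps B=0 W=0
Move 4: W@(2,4) -> caps B=0 W=0
Move 5: B@(4,1) -> caps B=0 W=0
Move 6: W@(0,1) -> caps B=0 W=0
Move 7: B@(1,4) -> caps B=0 W=0
Move 8: W@(4,3) -> caps B=0 W=0
Move 9: B@(2,3) -> caps B=1 W=0

Answer: 1 0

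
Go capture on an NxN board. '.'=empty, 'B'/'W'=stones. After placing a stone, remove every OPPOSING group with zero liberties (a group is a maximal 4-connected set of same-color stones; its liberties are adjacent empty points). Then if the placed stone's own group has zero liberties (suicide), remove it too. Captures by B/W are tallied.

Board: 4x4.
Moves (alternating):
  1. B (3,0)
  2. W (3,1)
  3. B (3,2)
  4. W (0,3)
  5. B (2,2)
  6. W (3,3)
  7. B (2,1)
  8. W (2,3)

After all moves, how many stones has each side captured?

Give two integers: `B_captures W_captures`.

Answer: 1 0

Derivation:
Move 1: B@(3,0) -> caps B=0 W=0
Move 2: W@(3,1) -> caps B=0 W=0
Move 3: B@(3,2) -> caps B=0 W=0
Move 4: W@(0,3) -> caps B=0 W=0
Move 5: B@(2,2) -> caps B=0 W=0
Move 6: W@(3,3) -> caps B=0 W=0
Move 7: B@(2,1) -> caps B=1 W=0
Move 8: W@(2,3) -> caps B=1 W=0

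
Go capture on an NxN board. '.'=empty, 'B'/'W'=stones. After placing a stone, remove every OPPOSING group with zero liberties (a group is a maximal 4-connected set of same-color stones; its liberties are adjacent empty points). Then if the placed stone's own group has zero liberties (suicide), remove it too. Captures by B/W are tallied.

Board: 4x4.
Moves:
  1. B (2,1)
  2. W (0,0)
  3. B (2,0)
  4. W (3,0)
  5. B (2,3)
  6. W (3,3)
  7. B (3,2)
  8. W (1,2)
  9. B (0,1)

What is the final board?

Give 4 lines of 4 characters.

Move 1: B@(2,1) -> caps B=0 W=0
Move 2: W@(0,0) -> caps B=0 W=0
Move 3: B@(2,0) -> caps B=0 W=0
Move 4: W@(3,0) -> caps B=0 W=0
Move 5: B@(2,3) -> caps B=0 W=0
Move 6: W@(3,3) -> caps B=0 W=0
Move 7: B@(3,2) -> caps B=1 W=0
Move 8: W@(1,2) -> caps B=1 W=0
Move 9: B@(0,1) -> caps B=1 W=0

Answer: WB..
..W.
BB.B
W.B.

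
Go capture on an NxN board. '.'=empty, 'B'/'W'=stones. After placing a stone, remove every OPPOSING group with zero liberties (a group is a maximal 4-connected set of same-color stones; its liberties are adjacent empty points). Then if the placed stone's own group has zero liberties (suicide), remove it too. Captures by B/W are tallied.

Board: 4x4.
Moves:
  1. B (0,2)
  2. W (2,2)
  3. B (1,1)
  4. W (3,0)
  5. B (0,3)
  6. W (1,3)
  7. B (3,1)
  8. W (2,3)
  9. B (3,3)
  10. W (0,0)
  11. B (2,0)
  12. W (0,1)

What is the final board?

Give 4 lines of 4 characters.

Answer: WWBB
.B.W
B.WW
.B.B

Derivation:
Move 1: B@(0,2) -> caps B=0 W=0
Move 2: W@(2,2) -> caps B=0 W=0
Move 3: B@(1,1) -> caps B=0 W=0
Move 4: W@(3,0) -> caps B=0 W=0
Move 5: B@(0,3) -> caps B=0 W=0
Move 6: W@(1,3) -> caps B=0 W=0
Move 7: B@(3,1) -> caps B=0 W=0
Move 8: W@(2,3) -> caps B=0 W=0
Move 9: B@(3,3) -> caps B=0 W=0
Move 10: W@(0,0) -> caps B=0 W=0
Move 11: B@(2,0) -> caps B=1 W=0
Move 12: W@(0,1) -> caps B=1 W=0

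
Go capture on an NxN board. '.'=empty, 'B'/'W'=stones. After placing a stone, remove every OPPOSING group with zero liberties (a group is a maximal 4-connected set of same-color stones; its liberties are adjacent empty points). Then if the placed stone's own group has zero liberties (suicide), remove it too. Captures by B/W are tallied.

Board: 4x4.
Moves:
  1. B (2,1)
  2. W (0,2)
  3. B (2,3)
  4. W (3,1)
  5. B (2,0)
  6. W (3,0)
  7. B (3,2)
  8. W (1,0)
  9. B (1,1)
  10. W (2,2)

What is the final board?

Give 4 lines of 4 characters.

Answer: ..W.
WB..
BBWB
..B.

Derivation:
Move 1: B@(2,1) -> caps B=0 W=0
Move 2: W@(0,2) -> caps B=0 W=0
Move 3: B@(2,3) -> caps B=0 W=0
Move 4: W@(3,1) -> caps B=0 W=0
Move 5: B@(2,0) -> caps B=0 W=0
Move 6: W@(3,0) -> caps B=0 W=0
Move 7: B@(3,2) -> caps B=2 W=0
Move 8: W@(1,0) -> caps B=2 W=0
Move 9: B@(1,1) -> caps B=2 W=0
Move 10: W@(2,2) -> caps B=2 W=0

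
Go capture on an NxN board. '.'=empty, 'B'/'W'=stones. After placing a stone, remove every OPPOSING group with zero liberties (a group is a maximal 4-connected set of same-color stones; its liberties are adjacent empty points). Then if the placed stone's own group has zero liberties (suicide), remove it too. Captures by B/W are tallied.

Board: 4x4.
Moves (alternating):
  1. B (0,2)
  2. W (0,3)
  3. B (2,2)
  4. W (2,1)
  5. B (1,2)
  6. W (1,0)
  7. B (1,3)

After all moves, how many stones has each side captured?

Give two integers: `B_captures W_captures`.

Move 1: B@(0,2) -> caps B=0 W=0
Move 2: W@(0,3) -> caps B=0 W=0
Move 3: B@(2,2) -> caps B=0 W=0
Move 4: W@(2,1) -> caps B=0 W=0
Move 5: B@(1,2) -> caps B=0 W=0
Move 6: W@(1,0) -> caps B=0 W=0
Move 7: B@(1,3) -> caps B=1 W=0

Answer: 1 0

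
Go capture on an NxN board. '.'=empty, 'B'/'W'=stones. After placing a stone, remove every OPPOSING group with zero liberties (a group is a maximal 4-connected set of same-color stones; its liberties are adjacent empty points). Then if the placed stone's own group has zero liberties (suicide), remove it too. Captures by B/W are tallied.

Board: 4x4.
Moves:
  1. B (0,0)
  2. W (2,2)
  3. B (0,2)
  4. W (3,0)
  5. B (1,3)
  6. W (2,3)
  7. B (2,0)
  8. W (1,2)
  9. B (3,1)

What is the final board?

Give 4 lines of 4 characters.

Answer: B.B.
..WB
B.WW
.B..

Derivation:
Move 1: B@(0,0) -> caps B=0 W=0
Move 2: W@(2,2) -> caps B=0 W=0
Move 3: B@(0,2) -> caps B=0 W=0
Move 4: W@(3,0) -> caps B=0 W=0
Move 5: B@(1,3) -> caps B=0 W=0
Move 6: W@(2,3) -> caps B=0 W=0
Move 7: B@(2,0) -> caps B=0 W=0
Move 8: W@(1,2) -> caps B=0 W=0
Move 9: B@(3,1) -> caps B=1 W=0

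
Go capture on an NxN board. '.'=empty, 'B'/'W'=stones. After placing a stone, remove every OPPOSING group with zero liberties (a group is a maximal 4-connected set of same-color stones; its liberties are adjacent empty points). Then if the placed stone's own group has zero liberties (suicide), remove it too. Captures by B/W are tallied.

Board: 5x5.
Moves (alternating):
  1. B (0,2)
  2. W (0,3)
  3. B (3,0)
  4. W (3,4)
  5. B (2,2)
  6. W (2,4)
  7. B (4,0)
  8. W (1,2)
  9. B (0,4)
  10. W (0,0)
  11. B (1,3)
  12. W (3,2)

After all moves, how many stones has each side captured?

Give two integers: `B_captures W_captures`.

Answer: 1 0

Derivation:
Move 1: B@(0,2) -> caps B=0 W=0
Move 2: W@(0,3) -> caps B=0 W=0
Move 3: B@(3,0) -> caps B=0 W=0
Move 4: W@(3,4) -> caps B=0 W=0
Move 5: B@(2,2) -> caps B=0 W=0
Move 6: W@(2,4) -> caps B=0 W=0
Move 7: B@(4,0) -> caps B=0 W=0
Move 8: W@(1,2) -> caps B=0 W=0
Move 9: B@(0,4) -> caps B=0 W=0
Move 10: W@(0,0) -> caps B=0 W=0
Move 11: B@(1,3) -> caps B=1 W=0
Move 12: W@(3,2) -> caps B=1 W=0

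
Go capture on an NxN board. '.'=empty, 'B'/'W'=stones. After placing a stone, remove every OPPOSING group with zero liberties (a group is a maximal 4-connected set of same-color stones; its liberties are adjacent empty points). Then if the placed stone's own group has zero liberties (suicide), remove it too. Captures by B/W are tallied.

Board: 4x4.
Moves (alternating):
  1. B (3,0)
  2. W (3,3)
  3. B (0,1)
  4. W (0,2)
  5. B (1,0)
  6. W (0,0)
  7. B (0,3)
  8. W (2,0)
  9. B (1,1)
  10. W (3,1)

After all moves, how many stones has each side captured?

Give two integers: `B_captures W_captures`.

Answer: 0 1

Derivation:
Move 1: B@(3,0) -> caps B=0 W=0
Move 2: W@(3,3) -> caps B=0 W=0
Move 3: B@(0,1) -> caps B=0 W=0
Move 4: W@(0,2) -> caps B=0 W=0
Move 5: B@(1,0) -> caps B=0 W=0
Move 6: W@(0,0) -> caps B=0 W=0
Move 7: B@(0,3) -> caps B=0 W=0
Move 8: W@(2,0) -> caps B=0 W=0
Move 9: B@(1,1) -> caps B=0 W=0
Move 10: W@(3,1) -> caps B=0 W=1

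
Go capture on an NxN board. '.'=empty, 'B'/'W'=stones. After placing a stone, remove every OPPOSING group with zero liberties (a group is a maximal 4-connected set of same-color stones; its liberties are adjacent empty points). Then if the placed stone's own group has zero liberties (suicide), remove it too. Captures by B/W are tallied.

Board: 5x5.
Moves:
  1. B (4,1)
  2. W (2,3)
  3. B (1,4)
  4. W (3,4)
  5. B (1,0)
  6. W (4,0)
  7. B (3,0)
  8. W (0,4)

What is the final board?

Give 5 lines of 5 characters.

Move 1: B@(4,1) -> caps B=0 W=0
Move 2: W@(2,3) -> caps B=0 W=0
Move 3: B@(1,4) -> caps B=0 W=0
Move 4: W@(3,4) -> caps B=0 W=0
Move 5: B@(1,0) -> caps B=0 W=0
Move 6: W@(4,0) -> caps B=0 W=0
Move 7: B@(3,0) -> caps B=1 W=0
Move 8: W@(0,4) -> caps B=1 W=0

Answer: ....W
B...B
...W.
B...W
.B...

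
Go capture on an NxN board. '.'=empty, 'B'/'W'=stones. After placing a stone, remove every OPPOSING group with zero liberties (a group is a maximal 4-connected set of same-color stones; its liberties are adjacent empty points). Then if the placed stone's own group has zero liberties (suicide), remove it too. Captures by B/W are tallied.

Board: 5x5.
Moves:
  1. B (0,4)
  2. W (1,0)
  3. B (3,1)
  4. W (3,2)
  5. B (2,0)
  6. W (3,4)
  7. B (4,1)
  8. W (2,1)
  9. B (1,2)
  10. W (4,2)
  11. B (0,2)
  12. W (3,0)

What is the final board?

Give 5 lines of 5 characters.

Move 1: B@(0,4) -> caps B=0 W=0
Move 2: W@(1,0) -> caps B=0 W=0
Move 3: B@(3,1) -> caps B=0 W=0
Move 4: W@(3,2) -> caps B=0 W=0
Move 5: B@(2,0) -> caps B=0 W=0
Move 6: W@(3,4) -> caps B=0 W=0
Move 7: B@(4,1) -> caps B=0 W=0
Move 8: W@(2,1) -> caps B=0 W=0
Move 9: B@(1,2) -> caps B=0 W=0
Move 10: W@(4,2) -> caps B=0 W=0
Move 11: B@(0,2) -> caps B=0 W=0
Move 12: W@(3,0) -> caps B=0 W=1

Answer: ..B.B
W.B..
.W...
WBW.W
.BW..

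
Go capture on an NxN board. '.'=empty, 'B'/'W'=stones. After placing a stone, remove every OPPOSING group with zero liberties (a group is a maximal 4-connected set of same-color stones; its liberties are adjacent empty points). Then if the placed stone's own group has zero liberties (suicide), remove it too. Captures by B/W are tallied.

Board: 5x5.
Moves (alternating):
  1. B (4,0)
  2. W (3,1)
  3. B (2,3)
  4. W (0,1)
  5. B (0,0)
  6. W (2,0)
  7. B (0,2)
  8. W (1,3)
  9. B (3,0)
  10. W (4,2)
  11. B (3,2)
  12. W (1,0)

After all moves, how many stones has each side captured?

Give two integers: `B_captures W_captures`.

Answer: 0 1

Derivation:
Move 1: B@(4,0) -> caps B=0 W=0
Move 2: W@(3,1) -> caps B=0 W=0
Move 3: B@(2,3) -> caps B=0 W=0
Move 4: W@(0,1) -> caps B=0 W=0
Move 5: B@(0,0) -> caps B=0 W=0
Move 6: W@(2,0) -> caps B=0 W=0
Move 7: B@(0,2) -> caps B=0 W=0
Move 8: W@(1,3) -> caps B=0 W=0
Move 9: B@(3,0) -> caps B=0 W=0
Move 10: W@(4,2) -> caps B=0 W=0
Move 11: B@(3,2) -> caps B=0 W=0
Move 12: W@(1,0) -> caps B=0 W=1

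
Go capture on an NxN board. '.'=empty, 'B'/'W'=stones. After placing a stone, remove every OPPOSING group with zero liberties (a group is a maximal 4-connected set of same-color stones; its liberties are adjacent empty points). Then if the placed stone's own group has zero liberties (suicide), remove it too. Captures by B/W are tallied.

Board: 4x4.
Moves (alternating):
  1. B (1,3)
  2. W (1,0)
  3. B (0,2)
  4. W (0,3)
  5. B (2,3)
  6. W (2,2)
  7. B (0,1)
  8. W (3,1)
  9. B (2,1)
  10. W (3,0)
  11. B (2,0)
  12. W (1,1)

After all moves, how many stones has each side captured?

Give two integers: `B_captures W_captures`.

Move 1: B@(1,3) -> caps B=0 W=0
Move 2: W@(1,0) -> caps B=0 W=0
Move 3: B@(0,2) -> caps B=0 W=0
Move 4: W@(0,3) -> caps B=0 W=0
Move 5: B@(2,3) -> caps B=0 W=0
Move 6: W@(2,2) -> caps B=0 W=0
Move 7: B@(0,1) -> caps B=0 W=0
Move 8: W@(3,1) -> caps B=0 W=0
Move 9: B@(2,1) -> caps B=0 W=0
Move 10: W@(3,0) -> caps B=0 W=0
Move 11: B@(2,0) -> caps B=0 W=0
Move 12: W@(1,1) -> caps B=0 W=2

Answer: 0 2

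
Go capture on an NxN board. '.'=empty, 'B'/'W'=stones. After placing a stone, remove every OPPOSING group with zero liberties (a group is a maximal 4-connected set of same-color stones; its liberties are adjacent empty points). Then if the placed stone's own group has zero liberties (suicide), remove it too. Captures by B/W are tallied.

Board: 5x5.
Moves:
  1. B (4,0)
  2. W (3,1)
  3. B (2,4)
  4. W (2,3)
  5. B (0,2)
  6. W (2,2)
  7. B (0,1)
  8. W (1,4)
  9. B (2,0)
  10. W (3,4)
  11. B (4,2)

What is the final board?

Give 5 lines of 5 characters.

Answer: .BB..
....W
B.WW.
.W..W
B.B..

Derivation:
Move 1: B@(4,0) -> caps B=0 W=0
Move 2: W@(3,1) -> caps B=0 W=0
Move 3: B@(2,4) -> caps B=0 W=0
Move 4: W@(2,3) -> caps B=0 W=0
Move 5: B@(0,2) -> caps B=0 W=0
Move 6: W@(2,2) -> caps B=0 W=0
Move 7: B@(0,1) -> caps B=0 W=0
Move 8: W@(1,4) -> caps B=0 W=0
Move 9: B@(2,0) -> caps B=0 W=0
Move 10: W@(3,4) -> caps B=0 W=1
Move 11: B@(4,2) -> caps B=0 W=1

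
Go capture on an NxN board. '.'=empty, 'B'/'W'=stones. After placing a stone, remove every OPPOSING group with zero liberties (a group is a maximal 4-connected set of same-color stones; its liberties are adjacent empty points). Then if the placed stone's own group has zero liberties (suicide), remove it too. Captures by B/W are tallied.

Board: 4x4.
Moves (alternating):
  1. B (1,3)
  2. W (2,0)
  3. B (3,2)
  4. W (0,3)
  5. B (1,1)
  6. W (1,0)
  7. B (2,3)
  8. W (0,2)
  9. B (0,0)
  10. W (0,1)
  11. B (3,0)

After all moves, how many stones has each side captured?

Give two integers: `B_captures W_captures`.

Answer: 0 1

Derivation:
Move 1: B@(1,3) -> caps B=0 W=0
Move 2: W@(2,0) -> caps B=0 W=0
Move 3: B@(3,2) -> caps B=0 W=0
Move 4: W@(0,3) -> caps B=0 W=0
Move 5: B@(1,1) -> caps B=0 W=0
Move 6: W@(1,0) -> caps B=0 W=0
Move 7: B@(2,3) -> caps B=0 W=0
Move 8: W@(0,2) -> caps B=0 W=0
Move 9: B@(0,0) -> caps B=0 W=0
Move 10: W@(0,1) -> caps B=0 W=1
Move 11: B@(3,0) -> caps B=0 W=1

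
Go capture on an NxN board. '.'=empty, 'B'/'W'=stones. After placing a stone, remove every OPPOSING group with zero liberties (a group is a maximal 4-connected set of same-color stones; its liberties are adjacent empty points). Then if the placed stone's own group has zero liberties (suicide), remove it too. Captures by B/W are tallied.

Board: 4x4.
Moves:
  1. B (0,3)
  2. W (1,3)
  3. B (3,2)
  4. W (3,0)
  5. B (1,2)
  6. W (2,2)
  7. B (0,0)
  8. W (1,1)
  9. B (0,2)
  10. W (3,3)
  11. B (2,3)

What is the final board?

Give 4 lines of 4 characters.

Move 1: B@(0,3) -> caps B=0 W=0
Move 2: W@(1,3) -> caps B=0 W=0
Move 3: B@(3,2) -> caps B=0 W=0
Move 4: W@(3,0) -> caps B=0 W=0
Move 5: B@(1,2) -> caps B=0 W=0
Move 6: W@(2,2) -> caps B=0 W=0
Move 7: B@(0,0) -> caps B=0 W=0
Move 8: W@(1,1) -> caps B=0 W=0
Move 9: B@(0,2) -> caps B=0 W=0
Move 10: W@(3,3) -> caps B=0 W=0
Move 11: B@(2,3) -> caps B=2 W=0

Answer: B.BB
.WB.
..WB
W.B.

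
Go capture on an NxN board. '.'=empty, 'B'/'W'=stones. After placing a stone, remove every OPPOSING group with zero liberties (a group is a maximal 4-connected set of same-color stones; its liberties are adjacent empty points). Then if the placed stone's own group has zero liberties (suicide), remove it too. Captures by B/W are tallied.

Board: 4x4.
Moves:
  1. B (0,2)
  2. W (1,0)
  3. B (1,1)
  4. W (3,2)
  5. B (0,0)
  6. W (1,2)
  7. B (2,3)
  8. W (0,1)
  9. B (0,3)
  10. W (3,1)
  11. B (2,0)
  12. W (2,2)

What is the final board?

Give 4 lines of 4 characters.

Answer: .WBB
WBW.
B.WB
.WW.

Derivation:
Move 1: B@(0,2) -> caps B=0 W=0
Move 2: W@(1,0) -> caps B=0 W=0
Move 3: B@(1,1) -> caps B=0 W=0
Move 4: W@(3,2) -> caps B=0 W=0
Move 5: B@(0,0) -> caps B=0 W=0
Move 6: W@(1,2) -> caps B=0 W=0
Move 7: B@(2,3) -> caps B=0 W=0
Move 8: W@(0,1) -> caps B=0 W=1
Move 9: B@(0,3) -> caps B=0 W=1
Move 10: W@(3,1) -> caps B=0 W=1
Move 11: B@(2,0) -> caps B=0 W=1
Move 12: W@(2,2) -> caps B=0 W=1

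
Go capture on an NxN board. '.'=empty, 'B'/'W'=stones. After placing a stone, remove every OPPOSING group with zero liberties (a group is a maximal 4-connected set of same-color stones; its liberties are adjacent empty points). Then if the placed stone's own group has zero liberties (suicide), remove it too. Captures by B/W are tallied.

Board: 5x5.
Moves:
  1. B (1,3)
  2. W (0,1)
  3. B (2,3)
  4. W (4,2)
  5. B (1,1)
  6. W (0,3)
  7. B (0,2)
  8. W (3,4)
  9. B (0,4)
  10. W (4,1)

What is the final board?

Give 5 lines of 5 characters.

Answer: .WB.B
.B.B.
...B.
....W
.WW..

Derivation:
Move 1: B@(1,3) -> caps B=0 W=0
Move 2: W@(0,1) -> caps B=0 W=0
Move 3: B@(2,3) -> caps B=0 W=0
Move 4: W@(4,2) -> caps B=0 W=0
Move 5: B@(1,1) -> caps B=0 W=0
Move 6: W@(0,3) -> caps B=0 W=0
Move 7: B@(0,2) -> caps B=0 W=0
Move 8: W@(3,4) -> caps B=0 W=0
Move 9: B@(0,4) -> caps B=1 W=0
Move 10: W@(4,1) -> caps B=1 W=0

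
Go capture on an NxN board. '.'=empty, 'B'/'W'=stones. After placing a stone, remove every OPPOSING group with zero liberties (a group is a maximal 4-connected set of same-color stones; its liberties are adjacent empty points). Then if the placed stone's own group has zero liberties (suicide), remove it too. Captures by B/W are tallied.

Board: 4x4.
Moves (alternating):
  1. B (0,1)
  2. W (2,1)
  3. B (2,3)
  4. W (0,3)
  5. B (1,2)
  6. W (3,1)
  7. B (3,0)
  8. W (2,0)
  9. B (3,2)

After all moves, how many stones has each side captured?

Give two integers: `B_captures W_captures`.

Move 1: B@(0,1) -> caps B=0 W=0
Move 2: W@(2,1) -> caps B=0 W=0
Move 3: B@(2,3) -> caps B=0 W=0
Move 4: W@(0,3) -> caps B=0 W=0
Move 5: B@(1,2) -> caps B=0 W=0
Move 6: W@(3,1) -> caps B=0 W=0
Move 7: B@(3,0) -> caps B=0 W=0
Move 8: W@(2,0) -> caps B=0 W=1
Move 9: B@(3,2) -> caps B=0 W=1

Answer: 0 1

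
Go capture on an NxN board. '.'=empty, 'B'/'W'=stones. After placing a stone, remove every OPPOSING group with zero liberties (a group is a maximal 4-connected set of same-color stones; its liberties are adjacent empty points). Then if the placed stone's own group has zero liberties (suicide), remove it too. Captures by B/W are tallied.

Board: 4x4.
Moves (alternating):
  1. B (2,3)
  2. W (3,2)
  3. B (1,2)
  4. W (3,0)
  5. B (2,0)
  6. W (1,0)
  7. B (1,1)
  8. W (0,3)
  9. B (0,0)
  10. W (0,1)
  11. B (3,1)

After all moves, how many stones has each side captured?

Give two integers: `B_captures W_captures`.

Answer: 2 0

Derivation:
Move 1: B@(2,3) -> caps B=0 W=0
Move 2: W@(3,2) -> caps B=0 W=0
Move 3: B@(1,2) -> caps B=0 W=0
Move 4: W@(3,0) -> caps B=0 W=0
Move 5: B@(2,0) -> caps B=0 W=0
Move 6: W@(1,0) -> caps B=0 W=0
Move 7: B@(1,1) -> caps B=0 W=0
Move 8: W@(0,3) -> caps B=0 W=0
Move 9: B@(0,0) -> caps B=1 W=0
Move 10: W@(0,1) -> caps B=1 W=0
Move 11: B@(3,1) -> caps B=2 W=0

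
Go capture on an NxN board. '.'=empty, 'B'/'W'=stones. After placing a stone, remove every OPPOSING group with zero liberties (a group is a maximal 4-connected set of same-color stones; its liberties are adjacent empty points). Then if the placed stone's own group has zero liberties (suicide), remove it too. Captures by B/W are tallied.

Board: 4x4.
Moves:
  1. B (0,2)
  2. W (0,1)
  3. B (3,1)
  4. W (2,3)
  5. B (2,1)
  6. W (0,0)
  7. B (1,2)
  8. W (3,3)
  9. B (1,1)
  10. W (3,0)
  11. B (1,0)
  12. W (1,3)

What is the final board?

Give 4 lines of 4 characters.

Move 1: B@(0,2) -> caps B=0 W=0
Move 2: W@(0,1) -> caps B=0 W=0
Move 3: B@(3,1) -> caps B=0 W=0
Move 4: W@(2,3) -> caps B=0 W=0
Move 5: B@(2,1) -> caps B=0 W=0
Move 6: W@(0,0) -> caps B=0 W=0
Move 7: B@(1,2) -> caps B=0 W=0
Move 8: W@(3,3) -> caps B=0 W=0
Move 9: B@(1,1) -> caps B=0 W=0
Move 10: W@(3,0) -> caps B=0 W=0
Move 11: B@(1,0) -> caps B=2 W=0
Move 12: W@(1,3) -> caps B=2 W=0

Answer: ..B.
BBBW
.B.W
WB.W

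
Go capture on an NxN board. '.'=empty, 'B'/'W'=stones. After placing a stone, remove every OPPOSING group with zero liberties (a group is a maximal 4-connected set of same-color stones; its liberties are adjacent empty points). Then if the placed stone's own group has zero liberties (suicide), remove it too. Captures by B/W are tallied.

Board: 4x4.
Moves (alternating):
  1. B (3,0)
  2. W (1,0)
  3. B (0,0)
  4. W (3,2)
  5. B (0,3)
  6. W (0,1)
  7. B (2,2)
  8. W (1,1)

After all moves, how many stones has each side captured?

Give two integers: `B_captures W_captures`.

Answer: 0 1

Derivation:
Move 1: B@(3,0) -> caps B=0 W=0
Move 2: W@(1,0) -> caps B=0 W=0
Move 3: B@(0,0) -> caps B=0 W=0
Move 4: W@(3,2) -> caps B=0 W=0
Move 5: B@(0,3) -> caps B=0 W=0
Move 6: W@(0,1) -> caps B=0 W=1
Move 7: B@(2,2) -> caps B=0 W=1
Move 8: W@(1,1) -> caps B=0 W=1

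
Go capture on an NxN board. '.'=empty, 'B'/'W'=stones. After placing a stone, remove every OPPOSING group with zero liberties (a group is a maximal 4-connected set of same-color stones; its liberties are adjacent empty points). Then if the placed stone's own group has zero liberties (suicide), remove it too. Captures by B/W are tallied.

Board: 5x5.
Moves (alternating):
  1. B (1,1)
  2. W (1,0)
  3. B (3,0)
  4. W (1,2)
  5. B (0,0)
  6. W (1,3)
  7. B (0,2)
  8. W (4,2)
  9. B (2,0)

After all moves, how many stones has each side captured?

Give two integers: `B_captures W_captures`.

Answer: 1 0

Derivation:
Move 1: B@(1,1) -> caps B=0 W=0
Move 2: W@(1,0) -> caps B=0 W=0
Move 3: B@(3,0) -> caps B=0 W=0
Move 4: W@(1,2) -> caps B=0 W=0
Move 5: B@(0,0) -> caps B=0 W=0
Move 6: W@(1,3) -> caps B=0 W=0
Move 7: B@(0,2) -> caps B=0 W=0
Move 8: W@(4,2) -> caps B=0 W=0
Move 9: B@(2,0) -> caps B=1 W=0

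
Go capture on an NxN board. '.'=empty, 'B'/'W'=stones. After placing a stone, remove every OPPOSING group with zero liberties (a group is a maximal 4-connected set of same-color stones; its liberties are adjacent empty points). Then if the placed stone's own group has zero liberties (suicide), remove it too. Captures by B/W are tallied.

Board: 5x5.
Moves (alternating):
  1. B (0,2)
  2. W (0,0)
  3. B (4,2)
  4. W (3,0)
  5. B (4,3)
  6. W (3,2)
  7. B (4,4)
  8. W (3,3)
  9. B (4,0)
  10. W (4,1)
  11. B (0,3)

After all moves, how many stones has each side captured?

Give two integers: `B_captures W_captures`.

Move 1: B@(0,2) -> caps B=0 W=0
Move 2: W@(0,0) -> caps B=0 W=0
Move 3: B@(4,2) -> caps B=0 W=0
Move 4: W@(3,0) -> caps B=0 W=0
Move 5: B@(4,3) -> caps B=0 W=0
Move 6: W@(3,2) -> caps B=0 W=0
Move 7: B@(4,4) -> caps B=0 W=0
Move 8: W@(3,3) -> caps B=0 W=0
Move 9: B@(4,0) -> caps B=0 W=0
Move 10: W@(4,1) -> caps B=0 W=1
Move 11: B@(0,3) -> caps B=0 W=1

Answer: 0 1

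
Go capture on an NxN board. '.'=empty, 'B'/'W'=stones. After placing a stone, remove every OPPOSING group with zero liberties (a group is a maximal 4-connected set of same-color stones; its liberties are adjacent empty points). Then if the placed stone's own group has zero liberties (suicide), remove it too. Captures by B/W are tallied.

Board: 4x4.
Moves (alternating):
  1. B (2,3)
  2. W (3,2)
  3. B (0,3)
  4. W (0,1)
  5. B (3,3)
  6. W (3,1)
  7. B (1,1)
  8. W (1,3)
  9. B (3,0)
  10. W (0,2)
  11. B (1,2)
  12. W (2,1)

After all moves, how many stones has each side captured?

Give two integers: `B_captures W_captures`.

Answer: 0 1

Derivation:
Move 1: B@(2,3) -> caps B=0 W=0
Move 2: W@(3,2) -> caps B=0 W=0
Move 3: B@(0,3) -> caps B=0 W=0
Move 4: W@(0,1) -> caps B=0 W=0
Move 5: B@(3,3) -> caps B=0 W=0
Move 6: W@(3,1) -> caps B=0 W=0
Move 7: B@(1,1) -> caps B=0 W=0
Move 8: W@(1,3) -> caps B=0 W=0
Move 9: B@(3,0) -> caps B=0 W=0
Move 10: W@(0,2) -> caps B=0 W=1
Move 11: B@(1,2) -> caps B=0 W=1
Move 12: W@(2,1) -> caps B=0 W=1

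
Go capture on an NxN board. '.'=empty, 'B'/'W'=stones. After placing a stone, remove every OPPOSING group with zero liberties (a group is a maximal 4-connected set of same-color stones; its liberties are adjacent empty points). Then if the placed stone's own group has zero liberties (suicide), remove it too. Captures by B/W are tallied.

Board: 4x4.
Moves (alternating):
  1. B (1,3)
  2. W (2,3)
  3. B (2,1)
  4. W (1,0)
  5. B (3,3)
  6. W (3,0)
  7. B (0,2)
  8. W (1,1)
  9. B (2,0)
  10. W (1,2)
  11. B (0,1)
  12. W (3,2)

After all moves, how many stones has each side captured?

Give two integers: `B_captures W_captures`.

Answer: 0 1

Derivation:
Move 1: B@(1,3) -> caps B=0 W=0
Move 2: W@(2,3) -> caps B=0 W=0
Move 3: B@(2,1) -> caps B=0 W=0
Move 4: W@(1,0) -> caps B=0 W=0
Move 5: B@(3,3) -> caps B=0 W=0
Move 6: W@(3,0) -> caps B=0 W=0
Move 7: B@(0,2) -> caps B=0 W=0
Move 8: W@(1,1) -> caps B=0 W=0
Move 9: B@(2,0) -> caps B=0 W=0
Move 10: W@(1,2) -> caps B=0 W=0
Move 11: B@(0,1) -> caps B=0 W=0
Move 12: W@(3,2) -> caps B=0 W=1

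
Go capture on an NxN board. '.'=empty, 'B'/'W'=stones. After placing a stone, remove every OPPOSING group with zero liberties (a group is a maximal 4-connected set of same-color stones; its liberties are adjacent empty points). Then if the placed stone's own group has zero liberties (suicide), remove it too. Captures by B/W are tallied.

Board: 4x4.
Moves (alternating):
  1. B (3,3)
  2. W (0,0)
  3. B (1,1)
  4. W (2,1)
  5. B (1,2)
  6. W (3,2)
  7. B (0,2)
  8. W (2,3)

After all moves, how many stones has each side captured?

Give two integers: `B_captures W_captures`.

Move 1: B@(3,3) -> caps B=0 W=0
Move 2: W@(0,0) -> caps B=0 W=0
Move 3: B@(1,1) -> caps B=0 W=0
Move 4: W@(2,1) -> caps B=0 W=0
Move 5: B@(1,2) -> caps B=0 W=0
Move 6: W@(3,2) -> caps B=0 W=0
Move 7: B@(0,2) -> caps B=0 W=0
Move 8: W@(2,3) -> caps B=0 W=1

Answer: 0 1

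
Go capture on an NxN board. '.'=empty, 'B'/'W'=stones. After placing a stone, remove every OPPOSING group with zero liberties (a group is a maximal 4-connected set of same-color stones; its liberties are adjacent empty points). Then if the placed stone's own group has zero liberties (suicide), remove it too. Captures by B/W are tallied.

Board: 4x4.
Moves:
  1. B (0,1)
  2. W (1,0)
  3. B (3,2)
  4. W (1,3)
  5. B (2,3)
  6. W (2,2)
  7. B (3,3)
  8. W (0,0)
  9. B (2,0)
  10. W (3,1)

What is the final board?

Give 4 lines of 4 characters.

Move 1: B@(0,1) -> caps B=0 W=0
Move 2: W@(1,0) -> caps B=0 W=0
Move 3: B@(3,2) -> caps B=0 W=0
Move 4: W@(1,3) -> caps B=0 W=0
Move 5: B@(2,3) -> caps B=0 W=0
Move 6: W@(2,2) -> caps B=0 W=0
Move 7: B@(3,3) -> caps B=0 W=0
Move 8: W@(0,0) -> caps B=0 W=0
Move 9: B@(2,0) -> caps B=0 W=0
Move 10: W@(3,1) -> caps B=0 W=3

Answer: WB..
W..W
B.W.
.W..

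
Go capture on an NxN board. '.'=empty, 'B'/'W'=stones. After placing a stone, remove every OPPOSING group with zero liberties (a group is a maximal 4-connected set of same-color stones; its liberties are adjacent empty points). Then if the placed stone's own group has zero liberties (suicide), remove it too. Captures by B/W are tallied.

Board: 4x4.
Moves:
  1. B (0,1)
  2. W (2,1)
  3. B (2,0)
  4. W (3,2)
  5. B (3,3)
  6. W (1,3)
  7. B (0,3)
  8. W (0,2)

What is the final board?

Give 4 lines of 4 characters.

Move 1: B@(0,1) -> caps B=0 W=0
Move 2: W@(2,1) -> caps B=0 W=0
Move 3: B@(2,0) -> caps B=0 W=0
Move 4: W@(3,2) -> caps B=0 W=0
Move 5: B@(3,3) -> caps B=0 W=0
Move 6: W@(1,3) -> caps B=0 W=0
Move 7: B@(0,3) -> caps B=0 W=0
Move 8: W@(0,2) -> caps B=0 W=1

Answer: .BW.
...W
BW..
..WB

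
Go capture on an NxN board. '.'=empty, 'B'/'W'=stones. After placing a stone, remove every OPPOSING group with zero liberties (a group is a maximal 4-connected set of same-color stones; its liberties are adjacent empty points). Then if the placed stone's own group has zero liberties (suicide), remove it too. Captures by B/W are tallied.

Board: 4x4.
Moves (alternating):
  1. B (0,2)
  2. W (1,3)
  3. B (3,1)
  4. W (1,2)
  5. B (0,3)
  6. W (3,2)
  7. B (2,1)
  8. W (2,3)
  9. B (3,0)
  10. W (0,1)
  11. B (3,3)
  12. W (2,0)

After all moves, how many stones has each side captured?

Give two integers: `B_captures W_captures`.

Move 1: B@(0,2) -> caps B=0 W=0
Move 2: W@(1,3) -> caps B=0 W=0
Move 3: B@(3,1) -> caps B=0 W=0
Move 4: W@(1,2) -> caps B=0 W=0
Move 5: B@(0,3) -> caps B=0 W=0
Move 6: W@(3,2) -> caps B=0 W=0
Move 7: B@(2,1) -> caps B=0 W=0
Move 8: W@(2,3) -> caps B=0 W=0
Move 9: B@(3,0) -> caps B=0 W=0
Move 10: W@(0,1) -> caps B=0 W=2
Move 11: B@(3,3) -> caps B=0 W=2
Move 12: W@(2,0) -> caps B=0 W=2

Answer: 0 2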